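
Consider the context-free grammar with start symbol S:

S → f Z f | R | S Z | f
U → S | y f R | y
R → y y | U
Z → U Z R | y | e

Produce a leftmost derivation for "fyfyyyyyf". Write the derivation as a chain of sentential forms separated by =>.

S => fZf   [S → f Z f]
fZf => fUZRf   [Z → U Z R]
fUZRf => fyfRZRf   [U → y f R]
fyfRZRf => fyfyyZRf   [R → y y]
fyfyyZRf => fyfyyyRf   [Z → y]
fyfyyyRf => fyfyyyyyf   [R → y y]

S => fZf => fUZRf => fyfRZRf => fyfyyZRf => fyfyyyRf => fyfyyyyyf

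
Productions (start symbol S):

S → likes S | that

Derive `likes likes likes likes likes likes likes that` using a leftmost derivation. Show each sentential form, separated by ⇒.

S ⇒ likes S ⇒ likes likes S ⇒ likes likes likes S ⇒ likes likes likes likes S ⇒ likes likes likes likes likes S ⇒ likes likes likes likes likes likes S ⇒ likes likes likes likes likes likes likes S ⇒ likes likes likes likes likes likes likes that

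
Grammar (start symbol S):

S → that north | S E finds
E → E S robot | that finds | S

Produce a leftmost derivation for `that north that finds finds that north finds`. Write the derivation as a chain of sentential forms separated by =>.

S => S E finds => S E finds E finds => that north E finds E finds => that north that finds finds E finds => that north that finds finds S finds => that north that finds finds that north finds

S => S E finds   [S → S E finds]
S E finds => S E finds E finds   [S → S E finds]
S E finds E finds => that north E finds E finds   [S → that north]
that north E finds E finds => that north that finds finds E finds   [E → that finds]
that north that finds finds E finds => that north that finds finds S finds   [E → S]
that north that finds finds S finds => that north that finds finds that north finds   [S → that north]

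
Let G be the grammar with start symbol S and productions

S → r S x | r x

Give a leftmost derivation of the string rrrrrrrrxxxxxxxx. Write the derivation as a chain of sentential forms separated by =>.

S => rSx   [S → r S x]
rSx => rrSxx   [S → r S x]
rrSxx => rrrSxxx   [S → r S x]
rrrSxxx => rrrrSxxxx   [S → r S x]
rrrrSxxxx => rrrrrSxxxxx   [S → r S x]
rrrrrSxxxxx => rrrrrrSxxxxxx   [S → r S x]
rrrrrrSxxxxxx => rrrrrrrSxxxxxxx   [S → r S x]
rrrrrrrSxxxxxxx => rrrrrrrrxxxxxxxx   [S → r x]

S => rSx => rrSxx => rrrSxxx => rrrrSxxxx => rrrrrSxxxxx => rrrrrrSxxxxxx => rrrrrrrSxxxxxxx => rrrrrrrrxxxxxxxx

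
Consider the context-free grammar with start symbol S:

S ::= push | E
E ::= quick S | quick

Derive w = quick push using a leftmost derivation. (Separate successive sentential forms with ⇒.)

S ⇒ E ⇒ quick S ⇒ quick push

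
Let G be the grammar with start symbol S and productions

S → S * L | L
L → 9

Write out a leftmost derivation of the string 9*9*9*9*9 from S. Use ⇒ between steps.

S⇒S*L⇒S*L*L⇒S*L*L*L⇒S*L*L*L*L⇒L*L*L*L*L⇒9*L*L*L*L⇒9*9*L*L*L⇒9*9*9*L*L⇒9*9*9*9*L⇒9*9*9*9*9

S ⇒ S*L   [S → S * L]
S*L ⇒ S*L*L   [S → S * L]
S*L*L ⇒ S*L*L*L   [S → S * L]
S*L*L*L ⇒ S*L*L*L*L   [S → S * L]
S*L*L*L*L ⇒ L*L*L*L*L   [S → L]
L*L*L*L*L ⇒ 9*L*L*L*L   [L → 9]
9*L*L*L*L ⇒ 9*9*L*L*L   [L → 9]
9*9*L*L*L ⇒ 9*9*9*L*L   [L → 9]
9*9*9*L*L ⇒ 9*9*9*9*L   [L → 9]
9*9*9*9*L ⇒ 9*9*9*9*9   [L → 9]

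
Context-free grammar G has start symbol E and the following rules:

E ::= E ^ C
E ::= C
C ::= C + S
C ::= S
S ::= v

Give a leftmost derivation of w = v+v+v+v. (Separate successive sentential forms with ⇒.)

E⇒C⇒C+S⇒C+S+S⇒C+S+S+S⇒S+S+S+S⇒v+S+S+S⇒v+v+S+S⇒v+v+v+S⇒v+v+v+v

E ⇒ C   [E ::= C]
C ⇒ C+S   [C ::= C + S]
C+S ⇒ C+S+S   [C ::= C + S]
C+S+S ⇒ C+S+S+S   [C ::= C + S]
C+S+S+S ⇒ S+S+S+S   [C ::= S]
S+S+S+S ⇒ v+S+S+S   [S ::= v]
v+S+S+S ⇒ v+v+S+S   [S ::= v]
v+v+S+S ⇒ v+v+v+S   [S ::= v]
v+v+v+S ⇒ v+v+v+v   [S ::= v]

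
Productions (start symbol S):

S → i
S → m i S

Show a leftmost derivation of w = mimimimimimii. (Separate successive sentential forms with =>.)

S => miS => mimiS => mimimiS => mimimimiS => mimimimimiS => mimimimimimiS => mimimimimimii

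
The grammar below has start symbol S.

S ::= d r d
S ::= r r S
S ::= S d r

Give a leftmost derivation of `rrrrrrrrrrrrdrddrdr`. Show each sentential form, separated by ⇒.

S ⇒ rrS ⇒ rrrrS ⇒ rrrrSdr ⇒ rrrrrrSdr ⇒ rrrrrrrrSdr ⇒ rrrrrrrrSdrdr ⇒ rrrrrrrrrrSdrdr ⇒ rrrrrrrrrrrrSdrdr ⇒ rrrrrrrrrrrrdrddrdr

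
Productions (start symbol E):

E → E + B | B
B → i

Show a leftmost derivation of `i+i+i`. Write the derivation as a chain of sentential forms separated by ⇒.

E ⇒ E+B ⇒ E+B+B ⇒ B+B+B ⇒ i+B+B ⇒ i+i+B ⇒ i+i+i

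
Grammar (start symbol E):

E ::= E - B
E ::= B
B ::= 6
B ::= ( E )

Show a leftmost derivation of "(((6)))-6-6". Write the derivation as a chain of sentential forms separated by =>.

E => E-B   [E ::= E - B]
E-B => E-B-B   [E ::= E - B]
E-B-B => B-B-B   [E ::= B]
B-B-B => (E)-B-B   [B ::= ( E )]
(E)-B-B => (B)-B-B   [E ::= B]
(B)-B-B => ((E))-B-B   [B ::= ( E )]
((E))-B-B => ((B))-B-B   [E ::= B]
((B))-B-B => (((E)))-B-B   [B ::= ( E )]
(((E)))-B-B => (((B)))-B-B   [E ::= B]
(((B)))-B-B => (((6)))-B-B   [B ::= 6]
(((6)))-B-B => (((6)))-6-B   [B ::= 6]
(((6)))-6-B => (((6)))-6-6   [B ::= 6]

E => E-B => E-B-B => B-B-B => (E)-B-B => (B)-B-B => ((E))-B-B => ((B))-B-B => (((E)))-B-B => (((B)))-B-B => (((6)))-B-B => (((6)))-6-B => (((6)))-6-6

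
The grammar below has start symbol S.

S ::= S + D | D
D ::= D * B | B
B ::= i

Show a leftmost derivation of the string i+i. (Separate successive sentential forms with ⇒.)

S ⇒ S+D ⇒ D+D ⇒ B+D ⇒ i+D ⇒ i+B ⇒ i+i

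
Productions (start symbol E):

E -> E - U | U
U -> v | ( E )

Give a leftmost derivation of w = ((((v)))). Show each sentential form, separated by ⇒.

E ⇒ U   [E -> U]
U ⇒ (E)   [U -> ( E )]
(E) ⇒ (U)   [E -> U]
(U) ⇒ ((E))   [U -> ( E )]
((E)) ⇒ ((U))   [E -> U]
((U)) ⇒ (((E)))   [U -> ( E )]
(((E))) ⇒ (((U)))   [E -> U]
(((U))) ⇒ ((((E))))   [U -> ( E )]
((((E)))) ⇒ ((((U))))   [E -> U]
((((U)))) ⇒ ((((v))))   [U -> v]

E ⇒ U ⇒ (E) ⇒ (U) ⇒ ((E)) ⇒ ((U)) ⇒ (((E))) ⇒ (((U))) ⇒ ((((E)))) ⇒ ((((U)))) ⇒ ((((v))))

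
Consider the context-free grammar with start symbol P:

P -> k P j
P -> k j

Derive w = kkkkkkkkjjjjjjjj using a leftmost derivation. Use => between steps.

P => kPj => kkPjj => kkkPjjj => kkkkPjjjj => kkkkkPjjjjj => kkkkkkPjjjjjj => kkkkkkkPjjjjjjj => kkkkkkkkjjjjjjjj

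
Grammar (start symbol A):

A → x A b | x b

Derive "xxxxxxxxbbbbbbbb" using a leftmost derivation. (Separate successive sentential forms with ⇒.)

A ⇒ xAb   [A → x A b]
xAb ⇒ xxAbb   [A → x A b]
xxAbb ⇒ xxxAbbb   [A → x A b]
xxxAbbb ⇒ xxxxAbbbb   [A → x A b]
xxxxAbbbb ⇒ xxxxxAbbbbb   [A → x A b]
xxxxxAbbbbb ⇒ xxxxxxAbbbbbb   [A → x A b]
xxxxxxAbbbbbb ⇒ xxxxxxxAbbbbbbb   [A → x A b]
xxxxxxxAbbbbbbb ⇒ xxxxxxxxbbbbbbbb   [A → x b]

A ⇒ xAb ⇒ xxAbb ⇒ xxxAbbb ⇒ xxxxAbbbb ⇒ xxxxxAbbbbb ⇒ xxxxxxAbbbbbb ⇒ xxxxxxxAbbbbbbb ⇒ xxxxxxxxbbbbbbbb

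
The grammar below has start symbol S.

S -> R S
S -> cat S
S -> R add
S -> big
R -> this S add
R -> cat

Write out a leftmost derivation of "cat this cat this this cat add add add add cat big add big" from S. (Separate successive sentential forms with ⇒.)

S ⇒ cat S ⇒ cat R S ⇒ cat this S add S ⇒ cat this cat S add S ⇒ cat this cat R S add S ⇒ cat this cat this S add S add S ⇒ cat this cat this R add add S add S ⇒ cat this cat this this S add add add S add S ⇒ cat this cat this this R add add add add S add S ⇒ cat this cat this this cat add add add add S add S ⇒ cat this cat this this cat add add add add R S add S ⇒ cat this cat this this cat add add add add cat S add S ⇒ cat this cat this this cat add add add add cat big add S ⇒ cat this cat this this cat add add add add cat big add big

S ⇒ cat S   [S -> cat S]
cat S ⇒ cat R S   [S -> R S]
cat R S ⇒ cat this S add S   [R -> this S add]
cat this S add S ⇒ cat this cat S add S   [S -> cat S]
cat this cat S add S ⇒ cat this cat R S add S   [S -> R S]
cat this cat R S add S ⇒ cat this cat this S add S add S   [R -> this S add]
cat this cat this S add S add S ⇒ cat this cat this R add add S add S   [S -> R add]
cat this cat this R add add S add S ⇒ cat this cat this this S add add add S add S   [R -> this S add]
cat this cat this this S add add add S add S ⇒ cat this cat this this R add add add add S add S   [S -> R add]
cat this cat this this R add add add add S add S ⇒ cat this cat this this cat add add add add S add S   [R -> cat]
cat this cat this this cat add add add add S add S ⇒ cat this cat this this cat add add add add R S add S   [S -> R S]
cat this cat this this cat add add add add R S add S ⇒ cat this cat this this cat add add add add cat S add S   [R -> cat]
cat this cat this this cat add add add add cat S add S ⇒ cat this cat this this cat add add add add cat big add S   [S -> big]
cat this cat this this cat add add add add cat big add S ⇒ cat this cat this this cat add add add add cat big add big   [S -> big]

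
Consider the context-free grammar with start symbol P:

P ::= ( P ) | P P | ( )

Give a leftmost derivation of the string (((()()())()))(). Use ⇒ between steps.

P ⇒ PP ⇒ (P)P ⇒ ((P))P ⇒ ((PP))P ⇒ (((P)P))P ⇒ (((PP)P))P ⇒ (((PPP)P))P ⇒ (((()PP)P))P ⇒ (((()()P)P))P ⇒ (((()()())P))P ⇒ (((()()())()))P ⇒ (((()()())()))()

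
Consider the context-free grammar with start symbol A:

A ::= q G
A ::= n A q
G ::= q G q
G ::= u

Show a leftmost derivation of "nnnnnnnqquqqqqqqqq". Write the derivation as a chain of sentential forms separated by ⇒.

A ⇒ nAq ⇒ nnAqq ⇒ nnnAqqq ⇒ nnnnAqqqq ⇒ nnnnnAqqqqq ⇒ nnnnnnAqqqqqq ⇒ nnnnnnnAqqqqqqq ⇒ nnnnnnnqGqqqqqqq ⇒ nnnnnnnqqGqqqqqqqq ⇒ nnnnnnnqquqqqqqqqq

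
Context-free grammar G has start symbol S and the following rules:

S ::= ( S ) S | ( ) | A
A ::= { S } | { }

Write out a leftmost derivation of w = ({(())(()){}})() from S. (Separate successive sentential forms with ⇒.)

S ⇒ (S)S   [S ::= ( S ) S]
(S)S ⇒ (A)S   [S ::= A]
(A)S ⇒ ({S})S   [A ::= { S }]
({S})S ⇒ ({(S)S})S   [S ::= ( S ) S]
({(S)S})S ⇒ ({(())S})S   [S ::= ( )]
({(())S})S ⇒ ({(())(S)S})S   [S ::= ( S ) S]
({(())(S)S})S ⇒ ({(())(())S})S   [S ::= ( )]
({(())(())S})S ⇒ ({(())(())A})S   [S ::= A]
({(())(())A})S ⇒ ({(())(()){}})S   [A ::= { }]
({(())(()){}})S ⇒ ({(())(()){}})()   [S ::= ( )]

S⇒(S)S⇒(A)S⇒({S})S⇒({(S)S})S⇒({(())S})S⇒({(())(S)S})S⇒({(())(())S})S⇒({(())(())A})S⇒({(())(()){}})S⇒({(())(()){}})()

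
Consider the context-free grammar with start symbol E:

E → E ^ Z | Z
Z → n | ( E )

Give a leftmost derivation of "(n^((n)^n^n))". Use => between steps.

E => Z => (E) => (E^Z) => (Z^Z) => (n^Z) => (n^(E)) => (n^(E^Z)) => (n^(E^Z^Z)) => (n^(Z^Z^Z)) => (n^((E)^Z^Z)) => (n^((Z)^Z^Z)) => (n^((n)^Z^Z)) => (n^((n)^n^Z)) => (n^((n)^n^n))

E => Z   [E → Z]
Z => (E)   [Z → ( E )]
(E) => (E^Z)   [E → E ^ Z]
(E^Z) => (Z^Z)   [E → Z]
(Z^Z) => (n^Z)   [Z → n]
(n^Z) => (n^(E))   [Z → ( E )]
(n^(E)) => (n^(E^Z))   [E → E ^ Z]
(n^(E^Z)) => (n^(E^Z^Z))   [E → E ^ Z]
(n^(E^Z^Z)) => (n^(Z^Z^Z))   [E → Z]
(n^(Z^Z^Z)) => (n^((E)^Z^Z))   [Z → ( E )]
(n^((E)^Z^Z)) => (n^((Z)^Z^Z))   [E → Z]
(n^((Z)^Z^Z)) => (n^((n)^Z^Z))   [Z → n]
(n^((n)^Z^Z)) => (n^((n)^n^Z))   [Z → n]
(n^((n)^n^Z)) => (n^((n)^n^n))   [Z → n]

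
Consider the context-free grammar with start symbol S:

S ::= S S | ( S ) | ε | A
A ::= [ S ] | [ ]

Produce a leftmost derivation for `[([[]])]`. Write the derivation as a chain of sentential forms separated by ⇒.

S ⇒ A ⇒ [S] ⇒ [SS] ⇒ [(S)S] ⇒ [(A)S] ⇒ [([S])S] ⇒ [([A])S] ⇒ [([[S]])S] ⇒ [([[]])S] ⇒ [([[]])]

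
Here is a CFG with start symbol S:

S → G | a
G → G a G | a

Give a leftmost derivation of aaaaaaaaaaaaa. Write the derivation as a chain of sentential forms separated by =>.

S => G   [S → G]
G => GaG   [G → G a G]
GaG => aaG   [G → a]
aaG => aaGaG   [G → G a G]
aaGaG => aaGaGaG   [G → G a G]
aaGaGaG => aaGaGaGaG   [G → G a G]
aaGaGaGaG => aaGaGaGaGaG   [G → G a G]
aaGaGaGaGaG => aaGaGaGaGaGaG   [G → G a G]
aaGaGaGaGaGaG => aaaaGaGaGaGaG   [G → a]
aaaaGaGaGaGaG => aaaaaaGaGaGaG   [G → a]
aaaaaaGaGaGaG => aaaaaaaaGaGaG   [G → a]
aaaaaaaaGaGaG => aaaaaaaaaaGaG   [G → a]
aaaaaaaaaaGaG => aaaaaaaaaaaaG   [G → a]
aaaaaaaaaaaaG => aaaaaaaaaaaaa   [G → a]

S => G => GaG => aaG => aaGaG => aaGaGaG => aaGaGaGaG => aaGaGaGaGaG => aaGaGaGaGaGaG => aaaaGaGaGaGaG => aaaaaaGaGaGaG => aaaaaaaaGaGaG => aaaaaaaaaaGaG => aaaaaaaaaaaaG => aaaaaaaaaaaaa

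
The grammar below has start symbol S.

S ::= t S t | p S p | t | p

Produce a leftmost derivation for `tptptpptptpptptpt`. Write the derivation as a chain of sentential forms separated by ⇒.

S ⇒ tSt   [S ::= t S t]
tSt ⇒ tpSpt   [S ::= p S p]
tpSpt ⇒ tptStpt   [S ::= t S t]
tptStpt ⇒ tptpSptpt   [S ::= p S p]
tptpSptpt ⇒ tptptStptpt   [S ::= t S t]
tptptStptpt ⇒ tptptpSptptpt   [S ::= p S p]
tptptpSptptpt ⇒ tptptppSpptptpt   [S ::= p S p]
tptptppSpptptpt ⇒ tptptpptStpptptpt   [S ::= t S t]
tptptpptStpptptpt ⇒ tptptpptptpptptpt   [S ::= p]

S ⇒ tSt ⇒ tpSpt ⇒ tptStpt ⇒ tptpSptpt ⇒ tptptStptpt ⇒ tptptpSptptpt ⇒ tptptppSpptptpt ⇒ tptptpptStpptptpt ⇒ tptptpptptpptptpt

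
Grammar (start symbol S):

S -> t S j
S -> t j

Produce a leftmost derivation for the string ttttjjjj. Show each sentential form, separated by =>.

S => tSj   [S -> t S j]
tSj => ttSjj   [S -> t S j]
ttSjj => tttSjjj   [S -> t S j]
tttSjjj => ttttjjjj   [S -> t j]

S => tSj => ttSjj => tttSjjj => ttttjjjj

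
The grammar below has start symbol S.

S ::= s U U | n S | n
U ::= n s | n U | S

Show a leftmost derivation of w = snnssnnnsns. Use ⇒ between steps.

S ⇒ sUU ⇒ snUU ⇒ snnsU ⇒ snnsS ⇒ snnssUU ⇒ snnssnUU ⇒ snnssnnUU ⇒ snnssnnnsU ⇒ snnssnnnsns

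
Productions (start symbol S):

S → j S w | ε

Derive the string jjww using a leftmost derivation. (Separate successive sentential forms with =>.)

S => jSw => jjSww => jjww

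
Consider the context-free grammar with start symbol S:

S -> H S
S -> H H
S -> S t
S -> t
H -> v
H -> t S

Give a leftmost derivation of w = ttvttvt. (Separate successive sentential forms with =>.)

S => St => HHt => tSHt => tHSHt => ttSSHt => ttHSSHt => ttvSSHt => ttvtSHt => ttvttHt => ttvttvt

S => St   [S -> S t]
St => HHt   [S -> H H]
HHt => tSHt   [H -> t S]
tSHt => tHSHt   [S -> H S]
tHSHt => ttSSHt   [H -> t S]
ttSSHt => ttHSSHt   [S -> H S]
ttHSSHt => ttvSSHt   [H -> v]
ttvSSHt => ttvtSHt   [S -> t]
ttvtSHt => ttvttHt   [S -> t]
ttvttHt => ttvttvt   [H -> v]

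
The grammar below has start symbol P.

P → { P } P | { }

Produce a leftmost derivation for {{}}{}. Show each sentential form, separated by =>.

P => {P}P => {{}}P => {{}}{}

P => {P}P   [P → { P } P]
{P}P => {{}}P   [P → { }]
{{}}P => {{}}{}   [P → { }]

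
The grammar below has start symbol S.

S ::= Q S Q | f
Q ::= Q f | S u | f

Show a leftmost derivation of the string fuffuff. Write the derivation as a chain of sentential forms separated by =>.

S => QSQ => SuSQ => QSQuSQ => SuSQuSQ => fuSQuSQ => fufQuSQ => fuffuSQ => fuffufQ => fuffuff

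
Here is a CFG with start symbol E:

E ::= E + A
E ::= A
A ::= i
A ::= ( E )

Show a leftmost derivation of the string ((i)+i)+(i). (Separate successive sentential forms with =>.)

E=>E+A=>A+A=>(E)+A=>(E+A)+A=>(A+A)+A=>((E)+A)+A=>((A)+A)+A=>((i)+A)+A=>((i)+i)+A=>((i)+i)+(E)=>((i)+i)+(A)=>((i)+i)+(i)

E => E+A   [E ::= E + A]
E+A => A+A   [E ::= A]
A+A => (E)+A   [A ::= ( E )]
(E)+A => (E+A)+A   [E ::= E + A]
(E+A)+A => (A+A)+A   [E ::= A]
(A+A)+A => ((E)+A)+A   [A ::= ( E )]
((E)+A)+A => ((A)+A)+A   [E ::= A]
((A)+A)+A => ((i)+A)+A   [A ::= i]
((i)+A)+A => ((i)+i)+A   [A ::= i]
((i)+i)+A => ((i)+i)+(E)   [A ::= ( E )]
((i)+i)+(E) => ((i)+i)+(A)   [E ::= A]
((i)+i)+(A) => ((i)+i)+(i)   [A ::= i]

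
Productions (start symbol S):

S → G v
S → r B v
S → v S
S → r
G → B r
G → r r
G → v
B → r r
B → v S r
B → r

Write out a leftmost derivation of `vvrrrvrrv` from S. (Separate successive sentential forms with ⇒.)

S ⇒ vS ⇒ vGv ⇒ vBrv ⇒ vvSrrv ⇒ vvGvrrv ⇒ vvBrvrrv ⇒ vvrrrvrrv

S ⇒ vS   [S → v S]
vS ⇒ vGv   [S → G v]
vGv ⇒ vBrv   [G → B r]
vBrv ⇒ vvSrrv   [B → v S r]
vvSrrv ⇒ vvGvrrv   [S → G v]
vvGvrrv ⇒ vvBrvrrv   [G → B r]
vvBrvrrv ⇒ vvrrrvrrv   [B → r r]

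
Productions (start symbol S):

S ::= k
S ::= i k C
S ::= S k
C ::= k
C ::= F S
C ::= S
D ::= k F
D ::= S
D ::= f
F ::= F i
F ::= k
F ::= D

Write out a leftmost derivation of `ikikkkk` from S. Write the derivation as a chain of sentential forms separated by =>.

S => ikC => ikFS => ikDS => ikSS => ikSkS => ikikCkS => ikikSkS => ikikkkS => ikikkkk

S => ikC   [S ::= i k C]
ikC => ikFS   [C ::= F S]
ikFS => ikDS   [F ::= D]
ikDS => ikSS   [D ::= S]
ikSS => ikSkS   [S ::= S k]
ikSkS => ikikCkS   [S ::= i k C]
ikikCkS => ikikSkS   [C ::= S]
ikikSkS => ikikkkS   [S ::= k]
ikikkkS => ikikkkk   [S ::= k]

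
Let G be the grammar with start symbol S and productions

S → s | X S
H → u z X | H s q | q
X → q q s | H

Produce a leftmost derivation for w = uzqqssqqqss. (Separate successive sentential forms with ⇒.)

S ⇒ XS   [S → X S]
XS ⇒ HS   [X → H]
HS ⇒ HsqS   [H → H s q]
HsqS ⇒ uzXsqS   [H → u z X]
uzXsqS ⇒ uzqqssqS   [X → q q s]
uzqqssqS ⇒ uzqqssqXS   [S → X S]
uzqqssqXS ⇒ uzqqssqqqsS   [X → q q s]
uzqqssqqqsS ⇒ uzqqssqqqss   [S → s]

S ⇒ XS ⇒ HS ⇒ HsqS ⇒ uzXsqS ⇒ uzqqssqS ⇒ uzqqssqXS ⇒ uzqqssqqqsS ⇒ uzqqssqqqss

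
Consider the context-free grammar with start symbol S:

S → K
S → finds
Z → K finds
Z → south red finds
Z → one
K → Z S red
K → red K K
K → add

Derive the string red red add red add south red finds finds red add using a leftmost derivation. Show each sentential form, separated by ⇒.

S ⇒ K ⇒ red K K ⇒ red red K K K ⇒ red red add K K ⇒ red red add red K K K ⇒ red red add red add K K ⇒ red red add red add Z S red K ⇒ red red add red add south red finds S red K ⇒ red red add red add south red finds finds red K ⇒ red red add red add south red finds finds red add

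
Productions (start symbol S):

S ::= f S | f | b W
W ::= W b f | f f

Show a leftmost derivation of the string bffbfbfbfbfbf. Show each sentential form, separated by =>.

S => bW => bWbf => bWbfbf => bWbfbfbf => bWbfbfbfbf => bWbfbfbfbfbf => bffbfbfbfbfbf

S => bW   [S ::= b W]
bW => bWbf   [W ::= W b f]
bWbf => bWbfbf   [W ::= W b f]
bWbfbf => bWbfbfbf   [W ::= W b f]
bWbfbfbf => bWbfbfbfbf   [W ::= W b f]
bWbfbfbfbf => bWbfbfbfbfbf   [W ::= W b f]
bWbfbfbfbfbf => bffbfbfbfbfbf   [W ::= f f]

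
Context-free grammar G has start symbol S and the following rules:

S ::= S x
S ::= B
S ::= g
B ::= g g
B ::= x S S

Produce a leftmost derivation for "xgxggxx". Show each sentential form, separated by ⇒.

S⇒Sx⇒Bx⇒xSSx⇒xSxSx⇒xgxSx⇒xgxSxx⇒xgxBxx⇒xgxggxx

S ⇒ Sx   [S ::= S x]
Sx ⇒ Bx   [S ::= B]
Bx ⇒ xSSx   [B ::= x S S]
xSSx ⇒ xSxSx   [S ::= S x]
xSxSx ⇒ xgxSx   [S ::= g]
xgxSx ⇒ xgxSxx   [S ::= S x]
xgxSxx ⇒ xgxBxx   [S ::= B]
xgxBxx ⇒ xgxggxx   [B ::= g g]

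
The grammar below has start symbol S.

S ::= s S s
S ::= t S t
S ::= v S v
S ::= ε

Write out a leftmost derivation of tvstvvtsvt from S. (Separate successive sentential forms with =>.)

S => tSt   [S ::= t S t]
tSt => tvSvt   [S ::= v S v]
tvSvt => tvsSsvt   [S ::= s S s]
tvsSsvt => tvstStsvt   [S ::= t S t]
tvstStsvt => tvstvSvtsvt   [S ::= v S v]
tvstvSvtsvt => tvstvvtsvt   [S ::= ε]

S => tSt => tvSvt => tvsSsvt => tvstStsvt => tvstvSvtsvt => tvstvvtsvt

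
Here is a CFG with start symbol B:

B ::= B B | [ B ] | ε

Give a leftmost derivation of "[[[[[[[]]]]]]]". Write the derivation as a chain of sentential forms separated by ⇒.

B ⇒ [B] ⇒ [[B]] ⇒ [[BB]] ⇒ [[BBB]] ⇒ [[[B]BB]] ⇒ [[[[B]]BB]] ⇒ [[[[[B]]]BB]] ⇒ [[[[[[B]]]]BB]] ⇒ [[[[[[[B]]]]]BB]] ⇒ [[[[[[[]]]]]BB]] ⇒ [[[[[[[]]]]]B]] ⇒ [[[[[[[]]]]]]]

B ⇒ [B]   [B ::= [ B ]]
[B] ⇒ [[B]]   [B ::= [ B ]]
[[B]] ⇒ [[BB]]   [B ::= B B]
[[BB]] ⇒ [[BBB]]   [B ::= B B]
[[BBB]] ⇒ [[[B]BB]]   [B ::= [ B ]]
[[[B]BB]] ⇒ [[[[B]]BB]]   [B ::= [ B ]]
[[[[B]]BB]] ⇒ [[[[[B]]]BB]]   [B ::= [ B ]]
[[[[[B]]]BB]] ⇒ [[[[[[B]]]]BB]]   [B ::= [ B ]]
[[[[[[B]]]]BB]] ⇒ [[[[[[[B]]]]]BB]]   [B ::= [ B ]]
[[[[[[[B]]]]]BB]] ⇒ [[[[[[[]]]]]BB]]   [B ::= ε]
[[[[[[[]]]]]BB]] ⇒ [[[[[[[]]]]]B]]   [B ::= ε]
[[[[[[[]]]]]B]] ⇒ [[[[[[[]]]]]]]   [B ::= ε]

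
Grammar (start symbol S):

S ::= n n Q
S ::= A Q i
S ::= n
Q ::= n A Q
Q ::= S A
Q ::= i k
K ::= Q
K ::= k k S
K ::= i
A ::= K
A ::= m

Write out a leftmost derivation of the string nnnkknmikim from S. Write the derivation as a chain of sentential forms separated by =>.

S=>nnQ=>nnnAQ=>nnnKQ=>nnnkkSQ=>nnnkknQ=>nnnkknSA=>nnnkknAQiA=>nnnkknmQiA=>nnnkknmikiA=>nnnkknmikim

S => nnQ   [S ::= n n Q]
nnQ => nnnAQ   [Q ::= n A Q]
nnnAQ => nnnKQ   [A ::= K]
nnnKQ => nnnkkSQ   [K ::= k k S]
nnnkkSQ => nnnkknQ   [S ::= n]
nnnkknQ => nnnkknSA   [Q ::= S A]
nnnkknSA => nnnkknAQiA   [S ::= A Q i]
nnnkknAQiA => nnnkknmQiA   [A ::= m]
nnnkknmQiA => nnnkknmikiA   [Q ::= i k]
nnnkknmikiA => nnnkknmikim   [A ::= m]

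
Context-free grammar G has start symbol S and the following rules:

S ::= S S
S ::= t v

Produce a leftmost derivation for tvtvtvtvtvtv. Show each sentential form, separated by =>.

S => SS => SSS => SSSS => SSSSS => tvSSSS => tvtvSSS => tvtvSSSS => tvtvtvSSS => tvtvtvtvSS => tvtvtvtvtvS => tvtvtvtvtvtv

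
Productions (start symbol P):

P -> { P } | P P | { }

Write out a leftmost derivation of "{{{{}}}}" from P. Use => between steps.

P => {P}   [P -> { P }]
{P} => {{P}}   [P -> { P }]
{{P}} => {{{P}}}   [P -> { P }]
{{{P}}} => {{{{}}}}   [P -> { }]

P => {P} => {{P}} => {{{P}}} => {{{{}}}}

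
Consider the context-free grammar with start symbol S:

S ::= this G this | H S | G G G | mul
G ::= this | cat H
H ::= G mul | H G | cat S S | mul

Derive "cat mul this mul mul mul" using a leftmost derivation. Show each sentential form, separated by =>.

S => H S   [S ::= H S]
H S => cat S S S   [H ::= cat S S]
cat S S S => cat H S S S   [S ::= H S]
cat H S S S => cat H G S S S   [H ::= H G]
cat H G S S S => cat mul G S S S   [H ::= mul]
cat mul G S S S => cat mul this S S S   [G ::= this]
cat mul this S S S => cat mul this mul S S   [S ::= mul]
cat mul this mul S S => cat mul this mul mul S   [S ::= mul]
cat mul this mul mul S => cat mul this mul mul mul   [S ::= mul]

S => H S => cat S S S => cat H S S S => cat H G S S S => cat mul G S S S => cat mul this S S S => cat mul this mul S S => cat mul this mul mul S => cat mul this mul mul mul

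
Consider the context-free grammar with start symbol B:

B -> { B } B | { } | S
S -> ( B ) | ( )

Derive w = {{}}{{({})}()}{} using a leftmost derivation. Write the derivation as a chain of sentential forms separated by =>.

B => {B}B => {{}}B => {{}}{B}B => {{}}{{B}B}B => {{}}{{S}B}B => {{}}{{(B)}B}B => {{}}{{({})}B}B => {{}}{{({})}S}B => {{}}{{({})}()}B => {{}}{{({})}()}{}

B => {B}B   [B -> { B } B]
{B}B => {{}}B   [B -> { }]
{{}}B => {{}}{B}B   [B -> { B } B]
{{}}{B}B => {{}}{{B}B}B   [B -> { B } B]
{{}}{{B}B}B => {{}}{{S}B}B   [B -> S]
{{}}{{S}B}B => {{}}{{(B)}B}B   [S -> ( B )]
{{}}{{(B)}B}B => {{}}{{({})}B}B   [B -> { }]
{{}}{{({})}B}B => {{}}{{({})}S}B   [B -> S]
{{}}{{({})}S}B => {{}}{{({})}()}B   [S -> ( )]
{{}}{{({})}()}B => {{}}{{({})}()}{}   [B -> { }]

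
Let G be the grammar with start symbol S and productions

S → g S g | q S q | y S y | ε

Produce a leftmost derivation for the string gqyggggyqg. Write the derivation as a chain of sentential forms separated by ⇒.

S ⇒ gSg   [S → g S g]
gSg ⇒ gqSqg   [S → q S q]
gqSqg ⇒ gqySyqg   [S → y S y]
gqySyqg ⇒ gqygSgyqg   [S → g S g]
gqygSgyqg ⇒ gqyggSggyqg   [S → g S g]
gqyggSggyqg ⇒ gqyggggyqg   [S → ε]

S ⇒ gSg ⇒ gqSqg ⇒ gqySyqg ⇒ gqygSgyqg ⇒ gqyggSggyqg ⇒ gqyggggyqg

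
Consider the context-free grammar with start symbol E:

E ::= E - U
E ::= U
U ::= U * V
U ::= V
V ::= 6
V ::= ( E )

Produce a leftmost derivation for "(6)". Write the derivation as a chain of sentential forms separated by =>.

E=>U=>V=>(E)=>(U)=>(V)=>(6)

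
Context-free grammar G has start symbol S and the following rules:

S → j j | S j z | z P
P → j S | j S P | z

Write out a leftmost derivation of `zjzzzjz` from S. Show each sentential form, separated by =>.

S => Sjz   [S → S j z]
Sjz => zPjz   [S → z P]
zPjz => zjSPjz   [P → j S P]
zjSPjz => zjzPPjz   [S → z P]
zjzPPjz => zjzzPjz   [P → z]
zjzzPjz => zjzzzjz   [P → z]

S=>Sjz=>zPjz=>zjSPjz=>zjzPPjz=>zjzzPjz=>zjzzzjz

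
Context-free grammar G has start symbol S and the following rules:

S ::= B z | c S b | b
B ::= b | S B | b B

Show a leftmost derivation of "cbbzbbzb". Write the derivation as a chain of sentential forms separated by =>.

S => cSb => cBzb => cSBzb => cBzBzb => cSBzBzb => cbBzBzb => cbbzBzb => cbbzSBzb => cbbzbBzb => cbbzbbzb

S => cSb   [S ::= c S b]
cSb => cBzb   [S ::= B z]
cBzb => cSBzb   [B ::= S B]
cSBzb => cBzBzb   [S ::= B z]
cBzBzb => cSBzBzb   [B ::= S B]
cSBzBzb => cbBzBzb   [S ::= b]
cbBzBzb => cbbzBzb   [B ::= b]
cbbzBzb => cbbzSBzb   [B ::= S B]
cbbzSBzb => cbbzbBzb   [S ::= b]
cbbzbBzb => cbbzbbzb   [B ::= b]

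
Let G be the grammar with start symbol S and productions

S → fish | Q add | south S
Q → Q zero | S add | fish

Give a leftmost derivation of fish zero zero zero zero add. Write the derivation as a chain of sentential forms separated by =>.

S => Q add => Q zero add => Q zero zero add => Q zero zero zero add => Q zero zero zero zero add => fish zero zero zero zero add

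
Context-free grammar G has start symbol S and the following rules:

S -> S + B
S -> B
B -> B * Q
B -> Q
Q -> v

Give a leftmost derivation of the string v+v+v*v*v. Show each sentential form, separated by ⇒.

S⇒S+B⇒S+B+B⇒B+B+B⇒Q+B+B⇒v+B+B⇒v+Q+B⇒v+v+B⇒v+v+B*Q⇒v+v+B*Q*Q⇒v+v+Q*Q*Q⇒v+v+v*Q*Q⇒v+v+v*v*Q⇒v+v+v*v*v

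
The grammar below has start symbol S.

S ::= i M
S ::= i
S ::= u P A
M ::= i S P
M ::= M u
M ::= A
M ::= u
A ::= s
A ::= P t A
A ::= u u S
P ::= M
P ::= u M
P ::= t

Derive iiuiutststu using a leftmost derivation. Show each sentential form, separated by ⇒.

S ⇒ iM ⇒ iMu ⇒ iiSPu ⇒ iiuPAPu ⇒ iiuMAPu ⇒ iiuiSPAPu ⇒ iiuiuPAPAPu ⇒ iiuiutAPAPu ⇒ iiuiutsPAPu ⇒ iiuiutstAPu ⇒ iiuiutstsPu ⇒ iiuiutststu

S ⇒ iM   [S ::= i M]
iM ⇒ iMu   [M ::= M u]
iMu ⇒ iiSPu   [M ::= i S P]
iiSPu ⇒ iiuPAPu   [S ::= u P A]
iiuPAPu ⇒ iiuMAPu   [P ::= M]
iiuMAPu ⇒ iiuiSPAPu   [M ::= i S P]
iiuiSPAPu ⇒ iiuiuPAPAPu   [S ::= u P A]
iiuiuPAPAPu ⇒ iiuiutAPAPu   [P ::= t]
iiuiutAPAPu ⇒ iiuiutsPAPu   [A ::= s]
iiuiutsPAPu ⇒ iiuiutstAPu   [P ::= t]
iiuiutstAPu ⇒ iiuiutstsPu   [A ::= s]
iiuiutstsPu ⇒ iiuiutststu   [P ::= t]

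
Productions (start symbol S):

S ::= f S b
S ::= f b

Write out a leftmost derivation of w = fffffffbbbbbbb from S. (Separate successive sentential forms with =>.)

S => fSb   [S ::= f S b]
fSb => ffSbb   [S ::= f S b]
ffSbb => fffSbbb   [S ::= f S b]
fffSbbb => ffffSbbbb   [S ::= f S b]
ffffSbbbb => fffffSbbbbb   [S ::= f S b]
fffffSbbbbb => ffffffSbbbbbb   [S ::= f S b]
ffffffSbbbbbb => fffffffbbbbbbb   [S ::= f b]

S => fSb => ffSbb => fffSbbb => ffffSbbbb => fffffSbbbbb => ffffffSbbbbbb => fffffffbbbbbbb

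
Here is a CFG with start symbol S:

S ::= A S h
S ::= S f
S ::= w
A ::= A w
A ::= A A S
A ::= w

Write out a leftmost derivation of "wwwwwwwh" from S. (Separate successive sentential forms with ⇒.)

S⇒ASh⇒AASSh⇒AwASSh⇒AASwASSh⇒wASwASSh⇒wwSwASSh⇒wwwwASSh⇒wwwwwSSh⇒wwwwwwSh⇒wwwwwwwh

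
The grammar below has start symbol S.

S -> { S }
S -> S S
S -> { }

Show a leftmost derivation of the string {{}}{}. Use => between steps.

S => SS => {S}S => {{}}S => {{}}{}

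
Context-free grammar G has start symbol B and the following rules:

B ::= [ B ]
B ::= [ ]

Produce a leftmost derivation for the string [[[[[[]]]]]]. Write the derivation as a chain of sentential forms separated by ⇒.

B⇒[B]⇒[[B]]⇒[[[B]]]⇒[[[[B]]]]⇒[[[[[B]]]]]⇒[[[[[[]]]]]]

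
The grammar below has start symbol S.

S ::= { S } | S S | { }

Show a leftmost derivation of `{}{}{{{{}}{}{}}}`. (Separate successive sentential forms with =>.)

S=>SS=>{}S=>{}SS=>{}{}S=>{}{}{S}=>{}{}{{S}}=>{}{}{{SS}}=>{}{}{{SSS}}=>{}{}{{{S}SS}}=>{}{}{{{{}}SS}}=>{}{}{{{{}}{}S}}=>{}{}{{{{}}{}{}}}

S => SS   [S ::= S S]
SS => {}S   [S ::= { }]
{}S => {}SS   [S ::= S S]
{}SS => {}{}S   [S ::= { }]
{}{}S => {}{}{S}   [S ::= { S }]
{}{}{S} => {}{}{{S}}   [S ::= { S }]
{}{}{{S}} => {}{}{{SS}}   [S ::= S S]
{}{}{{SS}} => {}{}{{SSS}}   [S ::= S S]
{}{}{{SSS}} => {}{}{{{S}SS}}   [S ::= { S }]
{}{}{{{S}SS}} => {}{}{{{{}}SS}}   [S ::= { }]
{}{}{{{{}}SS}} => {}{}{{{{}}{}S}}   [S ::= { }]
{}{}{{{{}}{}S}} => {}{}{{{{}}{}{}}}   [S ::= { }]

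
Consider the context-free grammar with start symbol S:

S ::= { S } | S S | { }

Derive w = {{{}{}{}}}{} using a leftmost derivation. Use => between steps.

S => SS => {S}S => {{S}}S => {{SS}}S => {{SSS}}S => {{{}SS}}S => {{{}{}S}}S => {{{}{}{}}}S => {{{}{}{}}}{}

S => SS   [S ::= S S]
SS => {S}S   [S ::= { S }]
{S}S => {{S}}S   [S ::= { S }]
{{S}}S => {{SS}}S   [S ::= S S]
{{SS}}S => {{SSS}}S   [S ::= S S]
{{SSS}}S => {{{}SS}}S   [S ::= { }]
{{{}SS}}S => {{{}{}S}}S   [S ::= { }]
{{{}{}S}}S => {{{}{}{}}}S   [S ::= { }]
{{{}{}{}}}S => {{{}{}{}}}{}   [S ::= { }]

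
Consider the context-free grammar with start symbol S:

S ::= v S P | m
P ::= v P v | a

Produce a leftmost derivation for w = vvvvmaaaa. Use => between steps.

S => vSP   [S ::= v S P]
vSP => vvSPP   [S ::= v S P]
vvSPP => vvvSPPP   [S ::= v S P]
vvvSPPP => vvvvSPPPP   [S ::= v S P]
vvvvSPPPP => vvvvmPPPP   [S ::= m]
vvvvmPPPP => vvvvmaPPP   [P ::= a]
vvvvmaPPP => vvvvmaaPP   [P ::= a]
vvvvmaaPP => vvvvmaaaP   [P ::= a]
vvvvmaaaP => vvvvmaaaa   [P ::= a]

S => vSP => vvSPP => vvvSPPP => vvvvSPPPP => vvvvmPPPP => vvvvmaPPP => vvvvmaaPP => vvvvmaaaP => vvvvmaaaa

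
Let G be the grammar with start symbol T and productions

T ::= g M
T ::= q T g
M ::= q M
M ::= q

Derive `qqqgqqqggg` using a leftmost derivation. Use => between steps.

T => qTg => qqTgg => qqqTggg => qqqgMggg => qqqgqMggg => qqqgqqMggg => qqqgqqqggg

T => qTg   [T ::= q T g]
qTg => qqTgg   [T ::= q T g]
qqTgg => qqqTggg   [T ::= q T g]
qqqTggg => qqqgMggg   [T ::= g M]
qqqgMggg => qqqgqMggg   [M ::= q M]
qqqgqMggg => qqqgqqMggg   [M ::= q M]
qqqgqqMggg => qqqgqqqggg   [M ::= q]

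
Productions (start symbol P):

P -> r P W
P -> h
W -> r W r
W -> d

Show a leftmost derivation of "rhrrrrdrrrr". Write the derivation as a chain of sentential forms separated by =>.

P => rPW => rhW => rhrWr => rhrrWrr => rhrrrWrrr => rhrrrrWrrrr => rhrrrrdrrrr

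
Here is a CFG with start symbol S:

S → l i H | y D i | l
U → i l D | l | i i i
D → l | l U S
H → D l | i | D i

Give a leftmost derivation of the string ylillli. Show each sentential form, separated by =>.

S => yDi   [S → y D i]
yDi => ylUSi   [D → l U S]
ylUSi => ylilDSi   [U → i l D]
ylilDSi => ylillSi   [D → l]
ylillSi => ylillli   [S → l]

S => yDi => ylUSi => ylilDSi => ylillSi => ylillli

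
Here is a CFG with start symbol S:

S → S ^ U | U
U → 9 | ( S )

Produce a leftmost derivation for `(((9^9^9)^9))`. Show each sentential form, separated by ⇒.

S ⇒ U   [S → U]
U ⇒ (S)   [U → ( S )]
(S) ⇒ (U)   [S → U]
(U) ⇒ ((S))   [U → ( S )]
((S)) ⇒ ((S^U))   [S → S ^ U]
((S^U)) ⇒ ((U^U))   [S → U]
((U^U)) ⇒ (((S)^U))   [U → ( S )]
(((S)^U)) ⇒ (((S^U)^U))   [S → S ^ U]
(((S^U)^U)) ⇒ (((S^U^U)^U))   [S → S ^ U]
(((S^U^U)^U)) ⇒ (((U^U^U)^U))   [S → U]
(((U^U^U)^U)) ⇒ (((9^U^U)^U))   [U → 9]
(((9^U^U)^U)) ⇒ (((9^9^U)^U))   [U → 9]
(((9^9^U)^U)) ⇒ (((9^9^9)^U))   [U → 9]
(((9^9^9)^U)) ⇒ (((9^9^9)^9))   [U → 9]

S ⇒ U ⇒ (S) ⇒ (U) ⇒ ((S)) ⇒ ((S^U)) ⇒ ((U^U)) ⇒ (((S)^U)) ⇒ (((S^U)^U)) ⇒ (((S^U^U)^U)) ⇒ (((U^U^U)^U)) ⇒ (((9^U^U)^U)) ⇒ (((9^9^U)^U)) ⇒ (((9^9^9)^U)) ⇒ (((9^9^9)^9))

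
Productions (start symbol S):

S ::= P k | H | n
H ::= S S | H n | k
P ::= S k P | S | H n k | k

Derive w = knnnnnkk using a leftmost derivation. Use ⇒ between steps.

S ⇒ Pk   [S ::= P k]
Pk ⇒ Hnkk   [P ::= H n k]
Hnkk ⇒ Hnnkk   [H ::= H n]
Hnnkk ⇒ Hnnnkk   [H ::= H n]
Hnnnkk ⇒ Hnnnnkk   [H ::= H n]
Hnnnnkk ⇒ SSnnnnkk   [H ::= S S]
SSnnnnkk ⇒ HSnnnnkk   [S ::= H]
HSnnnnkk ⇒ kSnnnnkk   [H ::= k]
kSnnnnkk ⇒ knnnnnkk   [S ::= n]

S⇒Pk⇒Hnkk⇒Hnnkk⇒Hnnnkk⇒Hnnnnkk⇒SSnnnnkk⇒HSnnnnkk⇒kSnnnnkk⇒knnnnnkk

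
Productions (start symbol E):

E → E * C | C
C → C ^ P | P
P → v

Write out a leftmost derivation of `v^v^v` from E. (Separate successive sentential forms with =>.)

E => C => C^P => C^P^P => P^P^P => v^P^P => v^v^P => v^v^v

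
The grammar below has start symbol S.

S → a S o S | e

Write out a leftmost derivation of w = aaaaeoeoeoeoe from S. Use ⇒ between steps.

S⇒aSoS⇒aaSoSoS⇒aaaSoSoSoS⇒aaaaSoSoSoSoS⇒aaaaeoSoSoSoS⇒aaaaeoeoSoSoS⇒aaaaeoeoeoSoS⇒aaaaeoeoeoeoS⇒aaaaeoeoeoeoe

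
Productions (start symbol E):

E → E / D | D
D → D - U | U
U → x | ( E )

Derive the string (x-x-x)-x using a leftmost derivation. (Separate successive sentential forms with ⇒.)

E ⇒ D   [E → D]
D ⇒ D-U   [D → D - U]
D-U ⇒ U-U   [D → U]
U-U ⇒ (E)-U   [U → ( E )]
(E)-U ⇒ (D)-U   [E → D]
(D)-U ⇒ (D-U)-U   [D → D - U]
(D-U)-U ⇒ (D-U-U)-U   [D → D - U]
(D-U-U)-U ⇒ (U-U-U)-U   [D → U]
(U-U-U)-U ⇒ (x-U-U)-U   [U → x]
(x-U-U)-U ⇒ (x-x-U)-U   [U → x]
(x-x-U)-U ⇒ (x-x-x)-U   [U → x]
(x-x-x)-U ⇒ (x-x-x)-x   [U → x]

E ⇒ D ⇒ D-U ⇒ U-U ⇒ (E)-U ⇒ (D)-U ⇒ (D-U)-U ⇒ (D-U-U)-U ⇒ (U-U-U)-U ⇒ (x-U-U)-U ⇒ (x-x-U)-U ⇒ (x-x-x)-U ⇒ (x-x-x)-x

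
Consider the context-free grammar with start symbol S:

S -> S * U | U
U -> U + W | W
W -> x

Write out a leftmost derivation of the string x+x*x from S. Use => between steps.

S => S*U => U*U => U+W*U => W+W*U => x+W*U => x+x*U => x+x*W => x+x*x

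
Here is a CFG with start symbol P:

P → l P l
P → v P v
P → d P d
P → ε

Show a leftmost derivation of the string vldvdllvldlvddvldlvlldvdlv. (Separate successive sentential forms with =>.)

P=>vPv=>vlPlv=>vldPdlv=>vldvPvdlv=>vldvdPdvdlv=>vldvdlPldvdlv=>vldvdllPlldvdlv=>vldvdllvPvlldvdlv=>vldvdllvlPlvlldvdlv=>vldvdllvldPdlvlldvdlv=>vldvdllvldlPldlvlldvdlv=>vldvdllvldlvPvldlvlldvdlv=>vldvdllvldlvdPdvldlvlldvdlv=>vldvdllvldlvddvldlvlldvdlv

P => vPv   [P → v P v]
vPv => vlPlv   [P → l P l]
vlPlv => vldPdlv   [P → d P d]
vldPdlv => vldvPvdlv   [P → v P v]
vldvPvdlv => vldvdPdvdlv   [P → d P d]
vldvdPdvdlv => vldvdlPldvdlv   [P → l P l]
vldvdlPldvdlv => vldvdllPlldvdlv   [P → l P l]
vldvdllPlldvdlv => vldvdllvPvlldvdlv   [P → v P v]
vldvdllvPvlldvdlv => vldvdllvlPlvlldvdlv   [P → l P l]
vldvdllvlPlvlldvdlv => vldvdllvldPdlvlldvdlv   [P → d P d]
vldvdllvldPdlvlldvdlv => vldvdllvldlPldlvlldvdlv   [P → l P l]
vldvdllvldlPldlvlldvdlv => vldvdllvldlvPvldlvlldvdlv   [P → v P v]
vldvdllvldlvPvldlvlldvdlv => vldvdllvldlvdPdvldlvlldvdlv   [P → d P d]
vldvdllvldlvdPdvldlvlldvdlv => vldvdllvldlvddvldlvlldvdlv   [P → ε]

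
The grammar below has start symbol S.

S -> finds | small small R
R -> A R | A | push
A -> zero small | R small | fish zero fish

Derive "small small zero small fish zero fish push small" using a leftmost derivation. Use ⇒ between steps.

S ⇒ small small R   [S -> small small R]
small small R ⇒ small small A   [R -> A]
small small A ⇒ small small R small   [A -> R small]
small small R small ⇒ small small A R small   [R -> A R]
small small A R small ⇒ small small zero small R small   [A -> zero small]
small small zero small R small ⇒ small small zero small A R small   [R -> A R]
small small zero small A R small ⇒ small small zero small fish zero fish R small   [A -> fish zero fish]
small small zero small fish zero fish R small ⇒ small small zero small fish zero fish push small   [R -> push]

S ⇒ small small R ⇒ small small A ⇒ small small R small ⇒ small small A R small ⇒ small small zero small R small ⇒ small small zero small A R small ⇒ small small zero small fish zero fish R small ⇒ small small zero small fish zero fish push small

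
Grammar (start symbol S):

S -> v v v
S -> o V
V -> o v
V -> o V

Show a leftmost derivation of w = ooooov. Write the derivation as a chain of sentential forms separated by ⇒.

S ⇒ oV   [S -> o V]
oV ⇒ ooV   [V -> o V]
ooV ⇒ oooV   [V -> o V]
oooV ⇒ ooooV   [V -> o V]
ooooV ⇒ ooooov   [V -> o v]

S ⇒ oV ⇒ ooV ⇒ oooV ⇒ ooooV ⇒ ooooov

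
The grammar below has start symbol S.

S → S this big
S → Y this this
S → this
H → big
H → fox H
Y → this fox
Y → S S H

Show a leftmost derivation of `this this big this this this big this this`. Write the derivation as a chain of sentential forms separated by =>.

S => Y this this => S S H this this => Y this this S H this this => S S H this this S H this this => this S H this this S H this this => this this H this this S H this this => this this big this this S H this this => this this big this this this H this this => this this big this this this big this this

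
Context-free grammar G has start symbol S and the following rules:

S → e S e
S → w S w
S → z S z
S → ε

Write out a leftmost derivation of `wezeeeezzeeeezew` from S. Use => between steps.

S=>wSw=>weSew=>wezSzew=>wezeSezew=>wezeeSeezew=>wezeeeSeeezew=>wezeeeeSeeeezew=>wezeeeezSzeeeezew=>wezeeeezzeeeezew

S => wSw   [S → w S w]
wSw => weSew   [S → e S e]
weSew => wezSzew   [S → z S z]
wezSzew => wezeSezew   [S → e S e]
wezeSezew => wezeeSeezew   [S → e S e]
wezeeSeezew => wezeeeSeeezew   [S → e S e]
wezeeeSeeezew => wezeeeeSeeeezew   [S → e S e]
wezeeeeSeeeezew => wezeeeezSzeeeezew   [S → z S z]
wezeeeezSzeeeezew => wezeeeezzeeeezew   [S → ε]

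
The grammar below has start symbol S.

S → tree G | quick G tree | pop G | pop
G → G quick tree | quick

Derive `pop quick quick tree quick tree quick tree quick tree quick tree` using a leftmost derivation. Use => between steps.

S => pop G   [S → pop G]
pop G => pop G quick tree   [G → G quick tree]
pop G quick tree => pop G quick tree quick tree   [G → G quick tree]
pop G quick tree quick tree => pop G quick tree quick tree quick tree   [G → G quick tree]
pop G quick tree quick tree quick tree => pop G quick tree quick tree quick tree quick tree   [G → G quick tree]
pop G quick tree quick tree quick tree quick tree => pop G quick tree quick tree quick tree quick tree quick tree   [G → G quick tree]
pop G quick tree quick tree quick tree quick tree quick tree => pop quick quick tree quick tree quick tree quick tree quick tree   [G → quick]

S => pop G => pop G quick tree => pop G quick tree quick tree => pop G quick tree quick tree quick tree => pop G quick tree quick tree quick tree quick tree => pop G quick tree quick tree quick tree quick tree quick tree => pop quick quick tree quick tree quick tree quick tree quick tree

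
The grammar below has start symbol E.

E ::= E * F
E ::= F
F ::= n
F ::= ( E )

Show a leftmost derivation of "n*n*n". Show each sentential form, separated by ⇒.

E⇒E*F⇒E*F*F⇒F*F*F⇒n*F*F⇒n*n*F⇒n*n*n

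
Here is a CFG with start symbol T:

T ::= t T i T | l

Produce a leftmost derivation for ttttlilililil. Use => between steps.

T => tTiT   [T ::= t T i T]
tTiT => ttTiTiT   [T ::= t T i T]
ttTiTiT => tttTiTiTiT   [T ::= t T i T]
tttTiTiTiT => ttttTiTiTiTiT   [T ::= t T i T]
ttttTiTiTiTiT => ttttliTiTiTiT   [T ::= l]
ttttliTiTiTiT => ttttliliTiTiT   [T ::= l]
ttttliliTiTiT => ttttlililiTiT   [T ::= l]
ttttlililiTiT => ttttlilililiT   [T ::= l]
ttttlilililiT => ttttlilililil   [T ::= l]

T=>tTiT=>ttTiTiT=>tttTiTiTiT=>ttttTiTiTiTiT=>ttttliTiTiTiT=>ttttliliTiTiT=>ttttlililiTiT=>ttttlilililiT=>ttttlilililil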